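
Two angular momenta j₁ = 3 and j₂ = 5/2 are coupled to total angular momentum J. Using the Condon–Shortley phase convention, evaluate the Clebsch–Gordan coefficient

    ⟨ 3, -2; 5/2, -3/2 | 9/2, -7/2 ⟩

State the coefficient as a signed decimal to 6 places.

-0.100504

√[10·1!5!4!/11! · 1!5!1!4!1!8!] = √(921600/11)
  +(−1)^0/∏(0,1,5,1,0,3)! = 1/720  (running 1/720)
  +(−1)^1/∏(1,0,4,0,1,4)! = -1/576  (running -1/2880)
⟨..|..⟩ = √(921600/11)·(-1/2880) = -0.100504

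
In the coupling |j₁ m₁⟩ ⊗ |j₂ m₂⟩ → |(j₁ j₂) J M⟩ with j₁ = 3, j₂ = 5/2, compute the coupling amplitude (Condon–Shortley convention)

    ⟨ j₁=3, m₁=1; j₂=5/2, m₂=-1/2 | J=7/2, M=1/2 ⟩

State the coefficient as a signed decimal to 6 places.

−√(1/63) = -0.125988

triangle: 2!*4!*3!/10! = 288/3628800
(j±m)!: 4!*2!*2!*3!*4!*3! = 82944
prefactor² = (2J+1)*Δ*N² = 9216/175
  k=0: +1/(0!*2!*2!*2!*2!*1!) = 1/16
  k=1: −1/(1!*1!*1!*1!*3!*2!) = -1/12
  k=2: +1/(2!*0!*0!*0!*4!*3!) = 1/288
Σ = -5/288  ⇒  CG² = 9216/175*(-5/288)² = 1/63
CG = −√(1/63) = -0.125988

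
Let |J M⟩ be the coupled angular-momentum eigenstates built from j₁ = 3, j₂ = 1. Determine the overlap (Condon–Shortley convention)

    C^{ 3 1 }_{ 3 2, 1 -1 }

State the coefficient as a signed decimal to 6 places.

+√(5/12) = +0.645497

j₁+j₂−J=1  J+j₁−j₂=5  J−j₁+j₂=1  j₁+j₂+J+1=8
(j₁±m₁, j₂±m₂, J±M) = (5,1,0,2,4,2)
P² = 240
sum k=0..0:
  [0] +1/24 = 1/24
S = 1/24
C² = P²·S² = 5/12 ; C = +0.645497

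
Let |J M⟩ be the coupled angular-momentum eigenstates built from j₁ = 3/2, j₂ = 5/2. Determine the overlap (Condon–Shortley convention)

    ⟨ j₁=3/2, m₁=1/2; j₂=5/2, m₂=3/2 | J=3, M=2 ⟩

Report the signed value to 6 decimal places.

triangle: 1!*2!*4!/8! = 48/40320
(j±m)!: 2!*1!*4!*1!*5!*1! = 5760
prefactor² = (2J+1)*Δ*N² = 48
  k=0: +1/(0!*1!*1!*4!*1!*0!) = 1/24
  k=1: −1/(1!*0!*0!*3!*2!*1!) = -1/12
Σ = -1/24  ⇒  CG² = 48*(-1/24)² = 1/12
CG = −√(1/12) = -0.288675

−√(1/12) = -0.288675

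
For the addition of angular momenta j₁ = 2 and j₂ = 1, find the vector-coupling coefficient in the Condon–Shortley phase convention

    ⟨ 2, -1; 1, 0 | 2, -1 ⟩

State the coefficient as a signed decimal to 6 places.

−√(1/6) ≈ -0.408248

j₁+j₂−J=1  J+j₁−j₂=3  J−j₁+j₂=1  j₁+j₂+J+1=6
(j₁±m₁, j₂±m₂, J±M) = (1,3,1,1,1,3)
P² = 3/2
sum k=0..1:
  [0] +1/6 = 1/6
  [1] −1/2 = -1/2
S = -1/3
C² = P²·S² = 1/6 ; C = -0.408248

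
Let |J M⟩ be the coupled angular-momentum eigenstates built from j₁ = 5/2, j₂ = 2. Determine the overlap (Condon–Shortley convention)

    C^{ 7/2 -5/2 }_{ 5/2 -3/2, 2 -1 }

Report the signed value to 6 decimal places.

√[8·1!4!3!/9! · 1!4!1!3!1!6!] = √(2304/7)
  +(−1)^0/∏(0,1,4,1,0,2)! = 1/48  (running 1/48)
  +(−1)^1/∏(1,0,3,0,1,3)! = -1/36  (running -1/144)
⟨..|..⟩ = √(2304/7)·(-1/144) = -0.125988

-0.125988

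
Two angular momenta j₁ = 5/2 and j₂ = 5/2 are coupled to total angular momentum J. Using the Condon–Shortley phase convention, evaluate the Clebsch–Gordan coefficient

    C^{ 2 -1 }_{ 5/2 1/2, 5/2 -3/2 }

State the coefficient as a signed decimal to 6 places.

triangle: 3!×2!×2!/8! = 24/40320
(j±m)!: 3!×2!×1!×4!×1!×3! = 1728
prefactor² = (2J+1)×Δ×N² = 36/7
  k=0: +1/(0!×3!×2!×1!×0!×1!) = 1/12
  k=1: −1/(1!×2!×1!×0!×1!×2!) = -1/4
Σ = -1/6  ⇒  CG² = 36/7×(-1/6)² = 1/7
CG = −√(1/7) = -0.377964

−√(1/7) = -0.377964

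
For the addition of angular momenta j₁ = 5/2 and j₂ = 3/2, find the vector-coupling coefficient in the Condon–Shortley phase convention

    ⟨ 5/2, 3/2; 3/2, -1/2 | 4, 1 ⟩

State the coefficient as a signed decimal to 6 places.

+0.517549

√[9·0!5!3!/9! · 4!1!1!2!5!3!] = √(4320/7)
  +(−1)^0/∏(0,0,1,1,4,2)! = 1/48  (running 1/48)
⟨..|..⟩ = √(4320/7)·(1/48) = +0.517549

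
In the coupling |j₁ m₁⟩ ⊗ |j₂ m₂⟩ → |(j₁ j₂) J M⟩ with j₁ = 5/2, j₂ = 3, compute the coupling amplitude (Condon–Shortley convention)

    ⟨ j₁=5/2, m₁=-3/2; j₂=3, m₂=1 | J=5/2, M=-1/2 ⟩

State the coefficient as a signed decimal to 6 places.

√[6·3!2!3!/9! · 1!4!4!2!2!3!] = √(576/35)
  +(−1)^2/∏(2,1,2,2,0,1)! = 1/8  (running 1/8)
  +(−1)^3/∏(3,0,1,1,1,2)! = -1/12  (running 1/24)
⟨..|..⟩ = √(576/35)·(1/24) = +0.169031

+0.169031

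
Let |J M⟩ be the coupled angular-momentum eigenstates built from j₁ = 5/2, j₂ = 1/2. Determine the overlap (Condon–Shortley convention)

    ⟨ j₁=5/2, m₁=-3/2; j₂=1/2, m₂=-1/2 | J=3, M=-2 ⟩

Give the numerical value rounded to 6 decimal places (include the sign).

+√(5/6) ≈ +0.912871

triangle: 0!×5!×1!/7! = 120/5040
(j±m)!: 1!×4!×0!×1!×1!×5! = 2880
prefactor² = (2J+1)×Δ×N² = 480
  k=0: +1/(0!×0!×4!×0!×1!×1!) = 1/24
Σ = 1/24  ⇒  CG² = 480×1/24² = 5/6
CG = +√(5/6) = +0.912871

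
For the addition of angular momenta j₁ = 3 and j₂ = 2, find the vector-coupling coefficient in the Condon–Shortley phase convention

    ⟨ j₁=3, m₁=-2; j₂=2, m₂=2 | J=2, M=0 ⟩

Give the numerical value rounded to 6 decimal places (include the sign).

-0.597614

j₁+j₂−J=3  J+j₁−j₂=3  J−j₁+j₂=1  j₁+j₂+J+1=8
(j₁±m₁, j₂±m₂, J±M) = (1,5,4,0,2,2)
P² = 360/7
sum k=3..3:
  [3] −1/12 = -1/12
S = -1/12
C² = P²·S² = 5/14 ; C = -0.597614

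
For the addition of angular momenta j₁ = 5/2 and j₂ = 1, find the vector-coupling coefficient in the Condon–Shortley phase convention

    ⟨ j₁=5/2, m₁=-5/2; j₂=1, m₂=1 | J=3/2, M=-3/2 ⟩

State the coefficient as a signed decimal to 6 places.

+0.816497

triangle: 2!·3!·0!/6! = 12/720
(j±m)!: 0!·5!·2!·0!·0!·3! = 1440
prefactor² = (2J+1)·Δ·N² = 96
  k=2: +1/(2!·0!·3!·0!·0!·0!) = 1/12
Σ = 1/12  ⇒  CG² = 96·1/12² = 2/3
CG = +√(2/3) = +0.816497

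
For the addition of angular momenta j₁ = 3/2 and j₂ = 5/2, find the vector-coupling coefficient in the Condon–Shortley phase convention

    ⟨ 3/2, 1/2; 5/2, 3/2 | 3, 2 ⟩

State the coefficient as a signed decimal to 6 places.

√[7·1!2!4!/8! · 2!1!4!1!5!1!] = √(48)
  +(−1)^0/∏(0,1,1,4,1,0)! = 1/24  (running 1/24)
  +(−1)^1/∏(1,0,0,3,2,1)! = -1/12  (running -1/24)
⟨..|..⟩ = √(48)·(-1/24) = -0.288675

−√(1/12) ≈ -0.288675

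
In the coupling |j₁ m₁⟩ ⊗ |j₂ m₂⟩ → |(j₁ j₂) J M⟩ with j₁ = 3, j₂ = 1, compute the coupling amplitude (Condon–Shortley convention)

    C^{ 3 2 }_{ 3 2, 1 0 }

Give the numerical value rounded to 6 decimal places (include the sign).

+√(1/3) = +0.577350

√[7·1!5!1!/8! · 5!1!1!1!5!1!] = √(300)
  +(−1)^0/∏(0,1,1,1,4,0)! = 1/24  (running 1/24)
  +(−1)^1/∏(1,0,0,0,5,1)! = -1/120  (running 1/30)
⟨..|..⟩ = √(300)·(1/30) = +0.577350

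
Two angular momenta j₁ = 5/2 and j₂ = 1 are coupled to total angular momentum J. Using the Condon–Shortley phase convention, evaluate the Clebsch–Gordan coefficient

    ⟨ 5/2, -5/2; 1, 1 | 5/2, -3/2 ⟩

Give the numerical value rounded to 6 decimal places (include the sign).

-0.534522  (= −√(2/7))

√[6·1!4!1!/7! · 0!5!2!0!1!4!] = √(1152/7)
  +(−1)^1/∏(1,0,4,1,0,0)! = -1/24  (running -1/24)
⟨..|..⟩ = √(1152/7)·(-1/24) = -0.534522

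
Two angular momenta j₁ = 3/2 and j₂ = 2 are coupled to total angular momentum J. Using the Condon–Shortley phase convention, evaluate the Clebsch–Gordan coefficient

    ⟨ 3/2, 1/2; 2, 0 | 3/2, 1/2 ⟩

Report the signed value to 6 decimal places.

j₁+j₂−J=2  J+j₁−j₂=1  J−j₁+j₂=2  j₁+j₂+J+1=6
(j₁±m₁, j₂±m₂, J±M) = (2,1,2,2,2,1)
P² = 16/45
sum k=0..1:
  [0] +1/4 = 1/4
  [1] −1/1 = -1
S = -3/4
C² = P²·S² = 1/5 ; C = -0.447214

−√(1/5) ≈ -0.447214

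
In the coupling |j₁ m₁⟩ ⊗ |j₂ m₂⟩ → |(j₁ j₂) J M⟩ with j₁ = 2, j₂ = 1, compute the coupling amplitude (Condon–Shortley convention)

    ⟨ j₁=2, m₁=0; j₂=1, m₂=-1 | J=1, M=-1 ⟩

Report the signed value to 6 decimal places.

+0.316228

j₁+j₂−J=2  J+j₁−j₂=2  J−j₁+j₂=0  j₁+j₂+J+1=5
(j₁±m₁, j₂±m₂, J±M) = (2,2,0,2,0,2)
P² = 8/5
sum k=0..0:
  [0] +1/4 = 1/4
S = 1/4
C² = P²·S² = 1/10 ; C = +0.316228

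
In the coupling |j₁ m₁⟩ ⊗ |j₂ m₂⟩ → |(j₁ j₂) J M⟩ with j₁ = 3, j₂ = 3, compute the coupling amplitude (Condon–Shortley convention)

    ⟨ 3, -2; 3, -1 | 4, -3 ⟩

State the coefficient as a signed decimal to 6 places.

−√(1/11) ≈ -0.301511

√[9·2!4!4!/11! · 1!5!2!4!1!7!] = √(82944/11)
  +(−1)^1/∏(1,1,4,1,0,3)! = -1/144  (running -1/144)
  +(−1)^2/∏(2,0,3,0,1,4)! = 1/288  (running -1/288)
⟨..|..⟩ = √(82944/11)·(-1/288) = -0.301511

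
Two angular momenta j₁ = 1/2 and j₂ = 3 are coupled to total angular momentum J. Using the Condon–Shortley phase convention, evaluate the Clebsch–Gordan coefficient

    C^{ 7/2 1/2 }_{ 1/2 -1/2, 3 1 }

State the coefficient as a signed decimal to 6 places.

√[8·0!1!6!/8! · 0!1!4!2!4!3!] = √(6912/7)
  +(−1)^0/∏(0,0,1,4,0,2)! = 1/48  (running 1/48)
⟨..|..⟩ = √(6912/7)·(1/48) = +0.654654

+0.654654  (= +√(3/7))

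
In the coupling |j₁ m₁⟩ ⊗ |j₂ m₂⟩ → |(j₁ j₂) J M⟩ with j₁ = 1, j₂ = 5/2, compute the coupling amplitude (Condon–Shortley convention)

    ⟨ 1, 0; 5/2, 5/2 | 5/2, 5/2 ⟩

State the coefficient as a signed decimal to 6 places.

j₁+j₂−J=1  J+j₁−j₂=1  J−j₁+j₂=4  j₁+j₂+J+1=7
(j₁±m₁, j₂±m₂, J±M) = (1,1,5,0,5,0)
P² = 2880/7
sum k=1..1:
  [1] −1/24 = -1/24
S = -1/24
C² = P²·S² = 5/7 ; C = -0.845154

-0.845154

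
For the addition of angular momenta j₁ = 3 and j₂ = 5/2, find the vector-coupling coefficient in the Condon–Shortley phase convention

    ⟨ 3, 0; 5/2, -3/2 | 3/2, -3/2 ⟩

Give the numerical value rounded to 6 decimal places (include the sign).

triangle: 4!·2!·1!/8! = 48/40320
(j±m)!: 3!·3!·1!·4!·0!·3! = 5184
prefactor² = (2J+1)·Δ·N² = 864/35
  k=1: −1/(1!·3!·2!·0!·0!·1!) = -1/12
Σ = -1/12  ⇒  CG² = 864/35·(-1/12)² = 6/35
CG = −√(6/35) = -0.414039

-0.414039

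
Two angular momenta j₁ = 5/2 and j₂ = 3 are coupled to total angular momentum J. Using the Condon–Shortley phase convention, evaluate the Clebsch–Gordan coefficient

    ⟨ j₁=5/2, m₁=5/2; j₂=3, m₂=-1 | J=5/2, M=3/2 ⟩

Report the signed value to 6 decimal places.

+0.534522  (= +√(2/7))

triangle: 3!*2!*3!/9! = 72/362880
(j±m)!: 5!*0!*2!*4!*4!*1! = 138240
prefactor² = (2J+1)*Δ*N² = 1152/7
  k=0: +1/(0!*3!*0!*2!*2!*1!) = 1/24
Σ = 1/24  ⇒  CG² = 1152/7*1/24² = 2/7
CG = +√(2/7) = +0.534522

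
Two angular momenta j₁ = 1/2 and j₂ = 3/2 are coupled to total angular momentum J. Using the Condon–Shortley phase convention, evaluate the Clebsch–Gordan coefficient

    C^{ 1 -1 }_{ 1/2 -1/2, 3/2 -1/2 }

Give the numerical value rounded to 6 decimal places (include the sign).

√[3·1!0!2!/4! · 0!1!1!2!0!2!] = √(1)
  +(−1)^1/∏(1,0,0,0,0,2)! = -1/2  (running -1/2)
⟨..|..⟩ = √(1)·(-1/2) = -0.500000

-0.500000  (= −√(1/4))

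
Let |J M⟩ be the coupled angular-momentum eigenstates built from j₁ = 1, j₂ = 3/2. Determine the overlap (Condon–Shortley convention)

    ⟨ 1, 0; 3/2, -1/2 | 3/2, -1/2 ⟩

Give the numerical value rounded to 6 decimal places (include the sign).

j₁+j₂−J=1  J+j₁−j₂=1  J−j₁+j₂=2  j₁+j₂+J+1=5
(j₁±m₁, j₂±m₂, J±M) = (1,1,1,2,1,2)
P² = 4/15
sum k=0..1:
  [0] +1/1 = 1
  [1] −1/2 = -1/2
S = 1/2
C² = P²·S² = 1/15 ; C = +0.258199

+0.258199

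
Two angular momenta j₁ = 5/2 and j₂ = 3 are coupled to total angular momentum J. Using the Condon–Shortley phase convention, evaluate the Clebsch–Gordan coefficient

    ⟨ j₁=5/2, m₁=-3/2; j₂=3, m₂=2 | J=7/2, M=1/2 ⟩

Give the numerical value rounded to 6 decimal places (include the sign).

+0.563436

triangle: 2!·3!·4!/10! = 288/3628800
(j±m)!: 1!·4!·5!·1!·4!·3! = 414720
prefactor² = (2J+1)·Δ·N² = 9216/35
  k=1: −1/(1!·1!·3!·4!·0!·0!) = -1/144
  k=2: +1/(2!·0!·2!·3!·1!·1!) = 1/24
Σ = 5/144  ⇒  CG² = 9216/35·5/144² = 20/63
CG = +√(20/63) = +0.563436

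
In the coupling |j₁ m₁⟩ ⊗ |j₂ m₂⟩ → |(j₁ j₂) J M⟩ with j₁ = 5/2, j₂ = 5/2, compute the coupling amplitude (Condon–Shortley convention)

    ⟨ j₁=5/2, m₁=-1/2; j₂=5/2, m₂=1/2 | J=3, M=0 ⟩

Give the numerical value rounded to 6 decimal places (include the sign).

-0.298142  (= −√(4/45))

triangle: 2!·3!·3!/9! = 72/362880
(j±m)!: 2!·3!·3!·2!·3!·3! = 5184
prefactor² = (2J+1)·Δ·N² = 36/5
  k=0: +1/(0!·2!·3!·3!·0!·0!) = 1/72
  k=1: −1/(1!·1!·2!·2!·1!·1!) = -1/4
  k=2: +1/(2!·0!·1!·1!·2!·2!) = 1/8
Σ = -1/9  ⇒  CG² = 36/5·(-1/9)² = 4/45
CG = −√(4/45) = -0.298142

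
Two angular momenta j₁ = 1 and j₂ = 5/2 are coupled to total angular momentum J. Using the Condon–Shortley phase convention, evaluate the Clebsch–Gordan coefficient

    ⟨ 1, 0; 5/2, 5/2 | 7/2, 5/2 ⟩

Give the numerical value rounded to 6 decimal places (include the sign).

+0.534522

triangle: 0!*2!*5!/8! = 240/40320
(j±m)!: 1!*1!*5!*0!*6!*1! = 86400
prefactor² = (2J+1)*Δ*N² = 28800/7
  k=0: +1/(0!*0!*1!*5!*1!*0!) = 1/120
Σ = 1/120  ⇒  CG² = 28800/7*1/120² = 2/7
CG = +√(2/7) = +0.534522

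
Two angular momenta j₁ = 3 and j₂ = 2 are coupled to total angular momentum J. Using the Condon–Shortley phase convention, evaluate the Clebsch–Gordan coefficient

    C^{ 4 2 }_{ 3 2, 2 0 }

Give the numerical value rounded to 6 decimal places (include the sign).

√[9·1!5!3!/10! · 5!1!2!2!6!2!] = √(8640/7)
  +(−1)^0/∏(0,1,1,2,4,1)! = 1/48  (running 1/48)
  +(−1)^1/∏(1,0,0,1,5,2)! = -1/240  (running 1/60)
⟨..|..⟩ = √(8640/7)·(1/60) = +0.585540

+0.585540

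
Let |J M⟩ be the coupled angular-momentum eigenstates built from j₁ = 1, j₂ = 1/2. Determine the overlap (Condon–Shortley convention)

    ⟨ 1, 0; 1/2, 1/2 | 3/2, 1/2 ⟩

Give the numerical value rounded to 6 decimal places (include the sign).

+√(2/3) ≈ +0.816497

j₁+j₂−J=0  J+j₁−j₂=2  J−j₁+j₂=1  j₁+j₂+J+1=4
(j₁±m₁, j₂±m₂, J±M) = (1,1,1,0,2,1)
P² = 2/3
sum k=0..0:
  [0] +1/1 = 1
S = 1
C² = P²·S² = 2/3 ; C = +0.816497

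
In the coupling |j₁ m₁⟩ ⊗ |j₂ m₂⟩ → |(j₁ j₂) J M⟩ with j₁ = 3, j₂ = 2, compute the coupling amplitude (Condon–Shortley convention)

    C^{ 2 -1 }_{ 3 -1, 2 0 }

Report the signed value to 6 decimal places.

+0.377964

j₁+j₂−J=3  J+j₁−j₂=3  J−j₁+j₂=1  j₁+j₂+J+1=8
(j₁±m₁, j₂±m₂, J±M) = (2,4,2,2,1,3)
P² = 36/7
sum k=1..2:
  [1] −1/12 = -1/12
  [2] +1/4 = 1/4
S = 1/6
C² = P²·S² = 1/7 ; C = +0.377964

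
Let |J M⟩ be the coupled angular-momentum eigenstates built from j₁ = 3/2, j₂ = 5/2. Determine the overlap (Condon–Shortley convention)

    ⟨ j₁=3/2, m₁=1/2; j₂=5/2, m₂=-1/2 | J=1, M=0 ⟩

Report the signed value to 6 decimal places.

−√(3/10) ≈ -0.547723

triangle: 3!*0!*2!/6! = 12/720
(j±m)!: 2!*1!*2!*3!*1!*1! = 24
prefactor² = (2J+1)*Δ*N² = 6/5
  k=1: −1/(1!*2!*0!*1!*0!*1!) = -1/2
Σ = -1/2  ⇒  CG² = 6/5*(-1/2)² = 3/10
CG = −√(3/10) = -0.547723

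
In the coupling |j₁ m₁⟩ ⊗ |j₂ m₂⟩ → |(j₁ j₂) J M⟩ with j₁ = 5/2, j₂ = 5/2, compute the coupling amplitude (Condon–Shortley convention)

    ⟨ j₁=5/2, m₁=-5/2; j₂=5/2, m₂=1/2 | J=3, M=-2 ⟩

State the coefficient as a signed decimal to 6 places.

+0.645497

j₁+j₂−J=2  J+j₁−j₂=3  J−j₁+j₂=3  j₁+j₂+J+1=9
(j₁±m₁, j₂±m₂, J±M) = (0,5,3,2,1,5)
P² = 240
sum k=2..2:
  [2] +1/24 = 1/24
S = 1/24
C² = P²·S² = 5/12 ; C = +0.645497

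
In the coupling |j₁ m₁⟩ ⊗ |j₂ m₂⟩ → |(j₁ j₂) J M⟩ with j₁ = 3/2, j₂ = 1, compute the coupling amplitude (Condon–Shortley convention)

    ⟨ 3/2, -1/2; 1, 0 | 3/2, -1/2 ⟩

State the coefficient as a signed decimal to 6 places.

-0.258199  (= −√(1/15))

√[4·1!2!1!/5! · 1!2!1!1!1!2!] = √(4/15)
  +(−1)^0/∏(0,1,2,1,0,0)! = 1/2  (running 1/2)
  +(−1)^1/∏(1,0,1,0,1,1)! = -1  (running -1/2)
⟨..|..⟩ = √(4/15)·(-1/2) = -0.258199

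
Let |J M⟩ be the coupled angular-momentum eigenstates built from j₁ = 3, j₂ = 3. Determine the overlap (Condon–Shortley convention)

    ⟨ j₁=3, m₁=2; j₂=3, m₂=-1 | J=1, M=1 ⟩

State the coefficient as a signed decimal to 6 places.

−√(5/28) ≈ -0.422577

√[3·5!1!1!/8! · 5!1!2!4!2!0!] = √(720/7)
  +(−1)^1/∏(1,4,0,1,1,0)! = -1/24  (running -1/24)
⟨..|..⟩ = √(720/7)·(-1/24) = -0.422577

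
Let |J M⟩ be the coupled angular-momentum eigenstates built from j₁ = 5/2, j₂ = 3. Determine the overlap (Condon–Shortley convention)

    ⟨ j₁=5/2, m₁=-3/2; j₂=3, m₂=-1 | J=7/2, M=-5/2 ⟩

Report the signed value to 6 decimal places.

j₁+j₂−J=2  J+j₁−j₂=3  J−j₁+j₂=4  j₁+j₂+J+1=10
(j₁±m₁, j₂±m₂, J±M) = (1,4,2,4,1,6)
P² = 18432/35
sum k=1..2:
  [1] −1/36 = -1/36
  [2] +1/96 = 1/96
S = -5/288
C² = P²·S² = 10/63 ; C = -0.398410

−√(10/63) ≈ -0.398410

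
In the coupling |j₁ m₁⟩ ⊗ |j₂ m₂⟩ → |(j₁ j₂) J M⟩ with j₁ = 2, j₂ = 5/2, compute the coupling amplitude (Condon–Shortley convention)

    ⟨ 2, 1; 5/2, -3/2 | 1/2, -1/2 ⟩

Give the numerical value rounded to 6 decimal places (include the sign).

√[2·4!0!1!/6! · 3!1!1!4!0!1!] = √(48/5)
  +(−1)^1/∏(1,3,0,0,0,1)! = -1/6  (running -1/6)
⟨..|..⟩ = √(48/5)·(-1/6) = -0.516398

-0.516398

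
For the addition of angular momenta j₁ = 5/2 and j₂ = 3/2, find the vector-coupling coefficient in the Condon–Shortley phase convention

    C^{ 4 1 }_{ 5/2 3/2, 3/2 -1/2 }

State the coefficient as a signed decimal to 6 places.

+0.517549

j₁+j₂−J=0  J+j₁−j₂=5  J−j₁+j₂=3  j₁+j₂+J+1=9
(j₁±m₁, j₂±m₂, J±M) = (4,1,1,2,5,3)
P² = 4320/7
sum k=0..0:
  [0] +1/48 = 1/48
S = 1/48
C² = P²·S² = 15/56 ; C = +0.517549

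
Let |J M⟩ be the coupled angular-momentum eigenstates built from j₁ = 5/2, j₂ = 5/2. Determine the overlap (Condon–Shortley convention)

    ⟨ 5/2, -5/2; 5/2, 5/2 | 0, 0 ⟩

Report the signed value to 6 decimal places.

−√(1/6) ≈ -0.408248

triangle: 5!*0!*0!/6! = 120/720
(j±m)!: 0!*5!*5!*0!*0!*0! = 14400
prefactor² = (2J+1)*Δ*N² = 2400
  k=5: −1/(5!*0!*0!*0!*0!*0!) = -1/120
Σ = -1/120  ⇒  CG² = 2400*(-1/120)² = 1/6
CG = −√(1/6) = -0.408248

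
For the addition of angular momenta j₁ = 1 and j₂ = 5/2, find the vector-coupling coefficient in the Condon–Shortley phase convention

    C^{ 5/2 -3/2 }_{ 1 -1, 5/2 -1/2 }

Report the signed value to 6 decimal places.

−√(16/35) ≈ -0.676123

j₁+j₂−J=1  J+j₁−j₂=1  J−j₁+j₂=4  j₁+j₂+J+1=7
(j₁±m₁, j₂±m₂, J±M) = (0,2,2,3,1,4)
P² = 576/35
sum k=1..1:
  [1] −1/6 = -1/6
S = -1/6
C² = P²·S² = 16/35 ; C = -0.676123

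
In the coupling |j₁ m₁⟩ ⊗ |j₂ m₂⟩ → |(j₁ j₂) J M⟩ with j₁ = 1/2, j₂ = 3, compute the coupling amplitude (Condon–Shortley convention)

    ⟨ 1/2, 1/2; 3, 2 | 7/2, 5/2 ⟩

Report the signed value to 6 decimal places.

+√(6/7) ≈ +0.925820

triangle: 0!·1!·6!/8! = 720/40320
(j±m)!: 1!·0!·5!·1!·6!·1! = 86400
prefactor² = (2J+1)·Δ·N² = 86400/7
  k=0: +1/(0!·0!·0!·5!·1!·1!) = 1/120
Σ = 1/120  ⇒  CG² = 86400/7·1/120² = 6/7
CG = +√(6/7) = +0.925820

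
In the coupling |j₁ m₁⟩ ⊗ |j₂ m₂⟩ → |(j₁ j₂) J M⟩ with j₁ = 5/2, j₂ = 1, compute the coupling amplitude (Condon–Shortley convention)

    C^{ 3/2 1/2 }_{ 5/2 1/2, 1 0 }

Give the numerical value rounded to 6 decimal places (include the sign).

−√(2/5) ≈ -0.632456

j₁+j₂−J=2  J+j₁−j₂=3  J−j₁+j₂=0  j₁+j₂+J+1=6
(j₁±m₁, j₂±m₂, J±M) = (3,2,1,1,2,1)
P² = 8/5
sum k=1..1:
  [1] −1/2 = -1/2
S = -1/2
C² = P²·S² = 2/5 ; C = -0.632456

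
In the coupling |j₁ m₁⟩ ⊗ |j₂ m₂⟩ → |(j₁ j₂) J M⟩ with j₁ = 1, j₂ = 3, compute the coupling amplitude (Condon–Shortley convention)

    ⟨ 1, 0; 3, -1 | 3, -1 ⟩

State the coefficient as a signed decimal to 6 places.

+√(1/12) ≈ +0.288675

√[7·1!1!5!/8! · 1!1!2!4!2!4!] = √(48)
  +(−1)^0/∏(0,1,1,2,0,3)! = 1/12  (running 1/12)
  +(−1)^1/∏(1,0,0,1,1,4)! = -1/24  (running 1/24)
⟨..|..⟩ = √(48)·(1/24) = +0.288675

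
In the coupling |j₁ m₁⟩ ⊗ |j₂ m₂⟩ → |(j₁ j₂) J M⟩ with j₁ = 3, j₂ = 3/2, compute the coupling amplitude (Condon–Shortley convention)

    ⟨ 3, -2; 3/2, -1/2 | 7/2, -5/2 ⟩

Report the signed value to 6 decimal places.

j₁+j₂−J=1  J+j₁−j₂=5  J−j₁+j₂=2  j₁+j₂+J+1=9
(j₁±m₁, j₂±m₂, J±M) = (1,5,1,2,1,6)
P² = 6400/7
sum k=0..1:
  [0] +1/120 = 1/120
  [1] −1/48 = -1/48
S = -1/80
C² = P²·S² = 1/7 ; C = -0.377964

−√(1/7) = -0.377964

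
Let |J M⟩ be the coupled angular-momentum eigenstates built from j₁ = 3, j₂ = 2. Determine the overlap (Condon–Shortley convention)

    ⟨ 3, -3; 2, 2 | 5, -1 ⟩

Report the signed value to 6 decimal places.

+√(1/210) ≈ +0.069007

√[11·0!6!4!/11! · 0!6!4!0!4!6!] = √(9953280/7)
  +(−1)^0/∏(0,0,6,4,0,0)! = 1/17280  (running 1/17280)
⟨..|..⟩ = √(9953280/7)·(1/17280) = +0.069007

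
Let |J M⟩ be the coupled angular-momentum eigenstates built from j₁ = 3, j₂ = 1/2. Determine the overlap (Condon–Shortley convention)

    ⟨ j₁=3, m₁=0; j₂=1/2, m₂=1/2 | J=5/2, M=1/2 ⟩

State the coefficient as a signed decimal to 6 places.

triangle: 1!·5!·0!/7! = 120/5040
(j±m)!: 3!·3!·1!·0!·3!·2! = 432
prefactor² = (2J+1)·Δ·N² = 432/7
  k=1: −1/(1!·0!·2!·0!·3!·0!) = -1/12
Σ = -1/12  ⇒  CG² = 432/7·(-1/12)² = 3/7
CG = −√(3/7) = -0.654654

−√(3/7) ≈ -0.654654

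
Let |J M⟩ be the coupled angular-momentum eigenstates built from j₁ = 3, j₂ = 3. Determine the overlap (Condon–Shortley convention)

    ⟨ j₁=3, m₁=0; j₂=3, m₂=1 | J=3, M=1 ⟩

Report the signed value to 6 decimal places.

j₁+j₂−J=3  J+j₁−j₂=3  J−j₁+j₂=3  j₁+j₂+J+1=10
(j₁±m₁, j₂±m₂, J±M) = (3,3,4,2,4,2)
P² = 864/25
sum k=1..3:
  [1] −1/24 = -1/24
  [2] +1/8 = 1/8
  [3] −1/72 = -1/72
S = 5/72
C² = P²·S² = 1/6 ; C = +0.408248

+√(1/6) = +0.408248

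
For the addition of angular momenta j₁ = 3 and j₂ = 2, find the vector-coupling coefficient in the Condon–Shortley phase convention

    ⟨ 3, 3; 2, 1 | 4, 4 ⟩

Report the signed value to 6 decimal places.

triangle: 1!*5!*3!/10! = 720/3628800
(j±m)!: 6!*0!*3!*1!*8!*0! = 174182400
prefactor² = (2J+1)*Δ*N² = 311040
  k=0: +1/(0!*1!*0!*3!*5!*0!) = 1/720
Σ = 1/720  ⇒  CG² = 311040*1/720² = 3/5
CG = +√(3/5) = +0.774597

+0.774597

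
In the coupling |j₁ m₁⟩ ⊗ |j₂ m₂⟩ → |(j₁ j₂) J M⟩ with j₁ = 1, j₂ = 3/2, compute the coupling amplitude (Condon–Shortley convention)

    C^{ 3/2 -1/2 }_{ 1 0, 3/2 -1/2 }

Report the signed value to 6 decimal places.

√[4·1!1!2!/5! · 1!1!1!2!1!2!] = √(4/15)
  +(−1)^0/∏(0,1,1,1,0,1)! = 1  (running 1)
  +(−1)^1/∏(1,0,0,0,1,2)! = -1/2  (running 1/2)
⟨..|..⟩ = √(4/15)·(1/2) = +0.258199

+√(1/15) ≈ +0.258199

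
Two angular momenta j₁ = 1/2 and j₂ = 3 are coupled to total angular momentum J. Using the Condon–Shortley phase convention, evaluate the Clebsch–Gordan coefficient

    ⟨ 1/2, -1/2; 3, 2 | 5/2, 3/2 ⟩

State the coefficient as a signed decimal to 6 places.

-0.845154  (= −√(5/7))

√[6·1!0!5!/7! · 0!1!5!1!4!1!] = √(2880/7)
  +(−1)^1/∏(1,0,0,4,0,1)! = -1/24  (running -1/24)
⟨..|..⟩ = √(2880/7)·(-1/24) = -0.845154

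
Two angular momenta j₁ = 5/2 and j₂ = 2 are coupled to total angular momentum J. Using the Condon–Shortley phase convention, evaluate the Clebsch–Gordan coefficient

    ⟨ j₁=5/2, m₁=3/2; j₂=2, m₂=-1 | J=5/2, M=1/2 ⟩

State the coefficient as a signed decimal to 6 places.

+√(6/35) ≈ +0.414039

triangle: 2!×3!×2!/8! = 24/40320
(j±m)!: 4!×1!×1!×3!×3!×2! = 1728
prefactor² = (2J+1)×Δ×N² = 216/35
  k=0: +1/(0!×2!×1!×1!×2!×1!) = 1/4
  k=1: −1/(1!×1!×0!×0!×3!×2!) = -1/12
Σ = 1/6  ⇒  CG² = 216/35×1/6² = 6/35
CG = +√(6/35) = +0.414039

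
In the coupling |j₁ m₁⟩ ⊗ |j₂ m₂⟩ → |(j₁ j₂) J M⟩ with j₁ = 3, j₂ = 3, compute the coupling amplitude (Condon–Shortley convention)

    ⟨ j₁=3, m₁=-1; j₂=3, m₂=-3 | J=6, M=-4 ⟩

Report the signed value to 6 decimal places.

+0.476731  (= +√(5/22))

√[13·0!6!6!/13! · 2!4!0!6!2!10!] = √(2985984000/11)
  +(−1)^0/∏(0,0,4,0,2,6)! = 1/34560  (running 1/34560)
⟨..|..⟩ = √(2985984000/11)·(1/34560) = +0.476731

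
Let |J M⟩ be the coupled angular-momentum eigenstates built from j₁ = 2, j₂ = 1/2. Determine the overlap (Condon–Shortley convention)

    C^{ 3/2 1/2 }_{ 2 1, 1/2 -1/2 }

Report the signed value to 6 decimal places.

+√(3/5) ≈ +0.774597

j₁+j₂−J=1  J+j₁−j₂=3  J−j₁+j₂=0  j₁+j₂+J+1=5
(j₁±m₁, j₂±m₂, J±M) = (3,1,0,1,2,1)
P² = 12/5
sum k=0..0:
  [0] +1/2 = 1/2
S = 1/2
C² = P²·S² = 3/5 ; C = +0.774597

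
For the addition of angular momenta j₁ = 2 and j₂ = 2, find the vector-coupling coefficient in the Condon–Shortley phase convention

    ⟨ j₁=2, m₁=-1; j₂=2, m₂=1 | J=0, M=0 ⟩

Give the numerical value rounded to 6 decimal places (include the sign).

j₁+j₂−J=4  J+j₁−j₂=0  J−j₁+j₂=0  j₁+j₂+J+1=5
(j₁±m₁, j₂±m₂, J±M) = (1,3,3,1,0,0)
P² = 36/5
sum k=3..3:
  [3] −1/6 = -1/6
S = -1/6
C² = P²·S² = 1/5 ; C = -0.447214

−√(1/5) = -0.447214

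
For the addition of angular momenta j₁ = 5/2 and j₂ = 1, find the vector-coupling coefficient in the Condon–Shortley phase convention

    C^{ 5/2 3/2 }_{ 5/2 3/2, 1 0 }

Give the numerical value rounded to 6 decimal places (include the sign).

+√(9/35) ≈ +0.507093

j₁+j₂−J=1  J+j₁−j₂=4  J−j₁+j₂=1  j₁+j₂+J+1=7
(j₁±m₁, j₂±m₂, J±M) = (4,1,1,1,4,1)
P² = 576/35
sum k=0..1:
  [0] +1/6 = 1/6
  [1] −1/24 = -1/24
S = 1/8
C² = P²·S² = 9/35 ; C = +0.507093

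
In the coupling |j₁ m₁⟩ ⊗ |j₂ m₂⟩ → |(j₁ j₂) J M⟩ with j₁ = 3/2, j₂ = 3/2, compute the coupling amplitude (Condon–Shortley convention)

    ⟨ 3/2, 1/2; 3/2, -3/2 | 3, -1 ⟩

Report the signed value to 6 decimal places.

triangle: 0!*3!*3!/7! = 36/5040
(j±m)!: 2!*1!*0!*3!*2!*4! = 576
prefactor² = (2J+1)*Δ*N² = 144/5
  k=0: +1/(0!*0!*1!*0!*2!*3!) = 1/12
Σ = 1/12  ⇒  CG² = 144/5*1/12² = 1/5
CG = +√(1/5) = +0.447214

+√(1/5) = +0.447214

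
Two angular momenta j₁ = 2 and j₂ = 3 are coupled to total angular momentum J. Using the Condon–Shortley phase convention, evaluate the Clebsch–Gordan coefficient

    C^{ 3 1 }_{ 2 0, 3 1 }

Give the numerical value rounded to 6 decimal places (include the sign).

-0.387298

triangle: 2!*2!*4!/9! = 96/362880
(j±m)!: 2!*2!*4!*2!*4!*2! = 9216
prefactor² = (2J+1)*Δ*N² = 256/15
  k=0: +1/(0!*2!*2!*4!*0!*0!) = 1/96
  k=1: −1/(1!*1!*1!*3!*1!*1!) = -1/6
  k=2: +1/(2!*0!*0!*2!*2!*2!) = 1/16
Σ = -3/32  ⇒  CG² = 256/15*(-3/32)² = 3/20
CG = −√(3/20) = -0.387298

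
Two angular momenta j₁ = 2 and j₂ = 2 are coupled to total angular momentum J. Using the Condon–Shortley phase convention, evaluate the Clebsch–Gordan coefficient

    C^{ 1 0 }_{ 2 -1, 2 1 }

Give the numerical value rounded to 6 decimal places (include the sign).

+√(1/10) ≈ +0.316228

j₁+j₂−J=3  J+j₁−j₂=1  J−j₁+j₂=1  j₁+j₂+J+1=6
(j₁±m₁, j₂±m₂, J±M) = (1,3,3,1,1,1)
P² = 9/10
sum k=2..3:
  [2] +1/2 = 1/2
  [3] −1/6 = -1/6
S = 1/3
C² = P²·S² = 1/10 ; C = +0.316228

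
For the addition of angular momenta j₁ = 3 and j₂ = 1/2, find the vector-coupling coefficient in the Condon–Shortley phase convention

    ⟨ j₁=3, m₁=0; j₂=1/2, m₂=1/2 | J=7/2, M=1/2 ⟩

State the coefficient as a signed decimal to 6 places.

triangle: 0!×6!×1!/8! = 720/40320
(j±m)!: 3!×3!×1!×0!×4!×3! = 5184
prefactor² = (2J+1)×Δ×N² = 5184/7
  k=0: +1/(0!×0!×3!×1!×3!×0!) = 1/36
Σ = 1/36  ⇒  CG² = 5184/7×1/36² = 4/7
CG = +√(4/7) = +0.755929

+0.755929  (= +√(4/7))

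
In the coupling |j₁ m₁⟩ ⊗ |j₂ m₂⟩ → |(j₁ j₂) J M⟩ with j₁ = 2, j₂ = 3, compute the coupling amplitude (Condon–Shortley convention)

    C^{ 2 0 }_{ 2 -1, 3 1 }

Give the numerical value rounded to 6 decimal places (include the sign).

triangle: 3!×1!×3!/8! = 36/40320
(j±m)!: 1!×3!×4!×2!×2!×2! = 1152
prefactor² = (2J+1)×Δ×N² = 36/7
  k=2: +1/(2!×1!×1!×2!×0!×1!) = 1/4
  k=3: −1/(3!×0!×0!×1!×1!×2!) = -1/12
Σ = 1/6  ⇒  CG² = 36/7×1/6² = 1/7
CG = +√(1/7) = +0.377964

+√(1/7) = +0.377964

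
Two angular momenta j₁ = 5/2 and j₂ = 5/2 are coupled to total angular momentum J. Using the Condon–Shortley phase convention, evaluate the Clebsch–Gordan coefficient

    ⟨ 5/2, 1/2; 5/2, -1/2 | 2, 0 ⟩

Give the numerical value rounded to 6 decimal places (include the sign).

j₁+j₂−J=3  J+j₁−j₂=2  J−j₁+j₂=2  j₁+j₂+J+1=8
(j₁±m₁, j₂±m₂, J±M) = (3,2,2,3,2,2)
P² = 12/7
sum k=0..2:
  [0] +1/24 = 1/24
  [1] −1/2 = -1/2
  [2] +1/8 = 1/8
S = -1/3
C² = P²·S² = 4/21 ; C = -0.436436

−√(4/21) ≈ -0.436436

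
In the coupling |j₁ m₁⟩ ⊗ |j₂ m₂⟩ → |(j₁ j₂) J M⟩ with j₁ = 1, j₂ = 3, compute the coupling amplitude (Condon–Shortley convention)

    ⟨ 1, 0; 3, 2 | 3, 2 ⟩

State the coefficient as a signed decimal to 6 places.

−√(1/3) ≈ -0.577350

j₁+j₂−J=1  J+j₁−j₂=1  J−j₁+j₂=5  j₁+j₂+J+1=8
(j₁±m₁, j₂±m₂, J±M) = (1,1,5,1,5,1)
P² = 300
sum k=0..1:
  [0] +1/120 = 1/120
  [1] −1/24 = -1/24
S = -1/30
C² = P²·S² = 1/3 ; C = -0.577350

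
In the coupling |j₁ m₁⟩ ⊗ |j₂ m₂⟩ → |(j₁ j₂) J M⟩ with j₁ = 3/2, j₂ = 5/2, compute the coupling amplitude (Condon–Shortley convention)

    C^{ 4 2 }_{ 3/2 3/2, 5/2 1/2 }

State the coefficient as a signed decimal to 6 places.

+√(5/14) ≈ +0.597614

√[9·0!3!5!/9! · 3!0!3!2!6!2!] = √(12960/7)
  +(−1)^0/∏(0,0,0,3,3,2)! = 1/72  (running 1/72)
⟨..|..⟩ = √(12960/7)·(1/72) = +0.597614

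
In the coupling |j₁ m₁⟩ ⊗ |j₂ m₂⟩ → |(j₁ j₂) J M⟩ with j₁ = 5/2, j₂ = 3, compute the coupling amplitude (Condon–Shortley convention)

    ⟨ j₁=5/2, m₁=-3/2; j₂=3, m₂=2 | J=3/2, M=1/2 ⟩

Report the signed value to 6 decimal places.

-0.218218  (= −√(1/21))

√[4·4!1!2!/8! · 1!4!5!1!2!1!] = √(192/7)
  +(−1)^3/∏(3,1,1,2,0,0)! = -1/12  (running -1/12)
  +(−1)^4/∏(4,0,0,1,1,1)! = 1/24  (running -1/24)
⟨..|..⟩ = √(192/7)·(-1/24) = -0.218218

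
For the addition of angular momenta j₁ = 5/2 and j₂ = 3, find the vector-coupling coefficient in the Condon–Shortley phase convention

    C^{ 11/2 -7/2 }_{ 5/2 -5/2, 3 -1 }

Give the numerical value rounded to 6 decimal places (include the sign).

j₁+j₂−J=0  J+j₁−j₂=5  J−j₁+j₂=6  j₁+j₂+J+1=12
(j₁±m₁, j₂±m₂, J±M) = (0,5,2,4,2,9)
P² = 99532800/11
sum k=0..0:
  [0] +1/5760 = 1/5760
S = 1/5760
C² = P²·S² = 3/11 ; C = +0.522233

+√(3/11) ≈ +0.522233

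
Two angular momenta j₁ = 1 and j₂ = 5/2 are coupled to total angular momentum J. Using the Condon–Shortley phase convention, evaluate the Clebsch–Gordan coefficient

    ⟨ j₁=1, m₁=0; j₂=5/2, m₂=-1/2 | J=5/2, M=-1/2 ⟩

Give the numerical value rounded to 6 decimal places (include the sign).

√[6·1!1!4!/7! · 1!1!2!3!2!3!] = √(144/35)
  +(−1)^0/∏(0,1,1,2,0,2)! = 1/4  (running 1/4)
  +(−1)^1/∏(1,0,0,1,1,3)! = -1/6  (running 1/12)
⟨..|..⟩ = √(144/35)·(1/12) = +0.169031

+0.169031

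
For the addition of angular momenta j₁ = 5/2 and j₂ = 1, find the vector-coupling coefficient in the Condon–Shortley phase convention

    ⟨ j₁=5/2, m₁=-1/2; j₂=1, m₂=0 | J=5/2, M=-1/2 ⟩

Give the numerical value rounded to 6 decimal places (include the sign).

triangle: 1!*4!*1!/7! = 24/5040
(j±m)!: 2!*3!*1!*1!*2!*3! = 144
prefactor² = (2J+1)*Δ*N² = 144/35
  k=0: +1/(0!*1!*3!*1!*1!*0!) = 1/6
  k=1: −1/(1!*0!*2!*0!*2!*1!) = -1/4
Σ = -1/12  ⇒  CG² = 144/35*(-1/12)² = 1/35
CG = −√(1/35) = -0.169031

−√(1/35) ≈ -0.169031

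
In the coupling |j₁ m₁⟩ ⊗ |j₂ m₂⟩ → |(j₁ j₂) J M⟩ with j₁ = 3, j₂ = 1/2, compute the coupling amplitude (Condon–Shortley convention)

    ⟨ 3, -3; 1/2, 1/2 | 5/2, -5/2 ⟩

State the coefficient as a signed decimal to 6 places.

j₁+j₂−J=1  J+j₁−j₂=5  J−j₁+j₂=0  j₁+j₂+J+1=7
(j₁±m₁, j₂±m₂, J±M) = (0,6,1,0,0,5)
P² = 86400/7
sum k=1..1:
  [1] −1/120 = -1/120
S = -1/120
C² = P²·S² = 6/7 ; C = -0.925820

-0.925820  (= −√(6/7))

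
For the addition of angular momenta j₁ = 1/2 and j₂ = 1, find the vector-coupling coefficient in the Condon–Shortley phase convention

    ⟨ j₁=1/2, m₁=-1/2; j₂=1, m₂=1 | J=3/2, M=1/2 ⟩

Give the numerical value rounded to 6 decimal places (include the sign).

triangle: 0!·1!·2!/4! = 2/24
(j±m)!: 0!·1!·2!·0!·2!·1! = 4
prefactor² = (2J+1)·Δ·N² = 4/3
  k=0: +1/(0!·0!·1!·2!·0!·0!) = 1/2
Σ = 1/2  ⇒  CG² = 4/3·1/2² = 1/3
CG = +√(1/3) = +0.577350

+√(1/3) = +0.577350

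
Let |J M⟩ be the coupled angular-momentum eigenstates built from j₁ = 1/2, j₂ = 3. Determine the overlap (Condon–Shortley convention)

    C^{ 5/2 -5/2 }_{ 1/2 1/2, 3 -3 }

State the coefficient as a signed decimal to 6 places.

triangle: 1!×0!×5!/7! = 120/5040
(j±m)!: 1!×0!×0!×6!×0!×5! = 86400
prefactor² = (2J+1)×Δ×N² = 86400/7
  k=0: +1/(0!×1!×0!×0!×0!×5!) = 1/120
Σ = 1/120  ⇒  CG² = 86400/7×1/120² = 6/7
CG = +√(6/7) = +0.925820

+0.925820  (= +√(6/7))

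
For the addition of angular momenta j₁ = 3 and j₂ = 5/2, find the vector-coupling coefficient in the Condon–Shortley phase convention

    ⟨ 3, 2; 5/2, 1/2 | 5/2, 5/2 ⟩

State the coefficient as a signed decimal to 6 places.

-0.597614

j₁+j₂−J=3  J+j₁−j₂=3  J−j₁+j₂=2  j₁+j₂+J+1=9
(j₁±m₁, j₂±m₂, J±M) = (5,1,3,2,5,0)
P² = 1440/7
sum k=1..1:
  [1] −1/24 = -1/24
S = -1/24
C² = P²·S² = 5/14 ; C = -0.597614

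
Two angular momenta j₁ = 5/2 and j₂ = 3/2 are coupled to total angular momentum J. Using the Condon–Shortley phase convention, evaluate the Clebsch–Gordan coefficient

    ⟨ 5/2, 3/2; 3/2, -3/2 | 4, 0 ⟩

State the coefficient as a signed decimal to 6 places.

triangle: 0!·5!·3!/9! = 720/362880
(j±m)!: 4!·1!·0!·3!·4!·4! = 82944
prefactor² = (2J+1)·Δ·N² = 10368/7
  k=0: +1/(0!·0!·1!·0!·4!·3!) = 1/144
Σ = 1/144  ⇒  CG² = 10368/7·1/144² = 1/14
CG = +√(1/14) = +0.267261

+0.267261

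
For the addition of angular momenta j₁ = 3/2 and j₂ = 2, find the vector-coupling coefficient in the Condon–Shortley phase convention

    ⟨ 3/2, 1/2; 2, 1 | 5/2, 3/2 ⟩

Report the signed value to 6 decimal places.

-0.169031

triangle: 1!·2!·3!/7! = 12/5040
(j±m)!: 2!·1!·3!·1!·4!·1! = 288
prefactor² = (2J+1)·Δ·N² = 144/35
  k=0: +1/(0!·1!·1!·3!·1!·0!) = 1/6
  k=1: −1/(1!·0!·0!·2!·2!·1!) = -1/4
Σ = -1/12  ⇒  CG² = 144/35·(-1/12)² = 1/35
CG = −√(1/35) = -0.169031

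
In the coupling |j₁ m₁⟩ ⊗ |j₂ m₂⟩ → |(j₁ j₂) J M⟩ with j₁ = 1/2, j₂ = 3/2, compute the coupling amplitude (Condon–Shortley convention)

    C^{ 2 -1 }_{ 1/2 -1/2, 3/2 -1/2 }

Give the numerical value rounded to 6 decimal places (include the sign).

j₁+j₂−J=0  J+j₁−j₂=1  J−j₁+j₂=3  j₁+j₂+J+1=5
(j₁±m₁, j₂±m₂, J±M) = (0,1,1,2,1,3)
P² = 3
sum k=0..0:
  [0] +1/2 = 1/2
S = 1/2
C² = P²·S² = 3/4 ; C = +0.866025

+√(3/4) = +0.866025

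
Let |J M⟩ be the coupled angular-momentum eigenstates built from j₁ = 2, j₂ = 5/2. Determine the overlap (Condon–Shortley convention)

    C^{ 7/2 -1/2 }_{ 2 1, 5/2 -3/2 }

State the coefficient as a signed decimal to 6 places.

triangle: 1!×3!×4!/9! = 144/362880
(j±m)!: 3!×1!×1!×4!×3!×4! = 20736
prefactor² = (2J+1)×Δ×N² = 2304/35
  k=0: +1/(0!×1!×1!×1!×2!×3!) = 1/12
  k=1: −1/(1!×0!×0!×0!×3!×4!) = -1/144
Σ = 11/144  ⇒  CG² = 2304/35×11/144² = 121/315
CG = +√(121/315) = +0.619780

+√(121/315) ≈ +0.619780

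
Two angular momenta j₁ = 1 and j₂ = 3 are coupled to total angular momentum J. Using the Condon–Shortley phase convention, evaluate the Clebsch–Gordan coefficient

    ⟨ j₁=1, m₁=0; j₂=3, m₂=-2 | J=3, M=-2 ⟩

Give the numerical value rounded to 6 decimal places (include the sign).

triangle: 1!*1!*5!/8! = 120/40320
(j±m)!: 1!*1!*1!*5!*1!*5! = 14400
prefactor² = (2J+1)*Δ*N² = 300
  k=0: +1/(0!*1!*1!*1!*0!*4!) = 1/24
  k=1: −1/(1!*0!*0!*0!*1!*5!) = -1/120
Σ = 1/30  ⇒  CG² = 300*1/30² = 1/3
CG = +√(1/3) = +0.577350

+√(1/3) ≈ +0.577350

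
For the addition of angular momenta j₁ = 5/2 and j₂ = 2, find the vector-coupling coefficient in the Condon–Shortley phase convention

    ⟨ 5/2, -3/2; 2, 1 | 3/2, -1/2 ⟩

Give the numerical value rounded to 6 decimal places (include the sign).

+√(2/105) = +0.138013

j₁+j₂−J=3  J+j₁−j₂=2  J−j₁+j₂=1  j₁+j₂+J+1=7
(j₁±m₁, j₂±m₂, J±M) = (1,4,3,1,1,2)
P² = 96/35
sum k=2..3:
  [2] +1/4 = 1/4
  [3] −1/6 = -1/6
S = 1/12
C² = P²·S² = 2/105 ; C = +0.138013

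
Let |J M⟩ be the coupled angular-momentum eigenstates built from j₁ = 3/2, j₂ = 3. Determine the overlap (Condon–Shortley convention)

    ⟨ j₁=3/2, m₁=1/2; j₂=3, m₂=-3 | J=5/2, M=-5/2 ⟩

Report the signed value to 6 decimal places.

j₁+j₂−J=2  J+j₁−j₂=1  J−j₁+j₂=4  j₁+j₂+J+1=8
(j₁±m₁, j₂±m₂, J±M) = (2,1,0,6,0,5)
P² = 8640/7
sum k=0..0:
  [0] +1/48 = 1/48
S = 1/48
C² = P²·S² = 15/28 ; C = +0.731925

+√(15/28) = +0.731925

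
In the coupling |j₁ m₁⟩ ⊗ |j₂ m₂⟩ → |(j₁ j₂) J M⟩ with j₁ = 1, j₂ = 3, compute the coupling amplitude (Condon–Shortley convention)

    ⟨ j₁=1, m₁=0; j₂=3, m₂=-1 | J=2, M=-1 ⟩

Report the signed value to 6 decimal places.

triangle: 2!×0!×4!/7! = 48/5040
(j±m)!: 1!×1!×2!×4!×1!×3! = 288
prefactor² = (2J+1)×Δ×N² = 96/7
  k=1: −1/(1!×1!×0!×1!×0!×3!) = -1/6
Σ = -1/6  ⇒  CG² = 96/7×(-1/6)² = 8/21
CG = −√(8/21) = -0.617213

-0.617213  (= −√(8/21))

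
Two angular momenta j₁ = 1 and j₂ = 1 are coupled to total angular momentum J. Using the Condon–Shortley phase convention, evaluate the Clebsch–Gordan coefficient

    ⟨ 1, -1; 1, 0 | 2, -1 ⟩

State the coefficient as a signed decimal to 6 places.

√[5·0!2!2!/5! · 0!2!1!1!1!3!] = √(2)
  +(−1)^0/∏(0,0,2,1,0,1)! = 1/2  (running 1/2)
⟨..|..⟩ = √(2)·(1/2) = +0.707107

+√(1/2) = +0.707107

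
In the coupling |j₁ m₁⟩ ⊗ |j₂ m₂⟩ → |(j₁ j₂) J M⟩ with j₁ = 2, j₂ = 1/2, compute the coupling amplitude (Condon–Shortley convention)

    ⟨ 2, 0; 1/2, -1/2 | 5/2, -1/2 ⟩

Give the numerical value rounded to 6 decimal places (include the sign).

√[6·0!4!1!/6! · 2!2!0!1!2!3!] = √(48/5)
  +(−1)^0/∏(0,0,2,0,2,1)! = 1/4  (running 1/4)
⟨..|..⟩ = √(48/5)·(1/4) = +0.774597

+√(3/5) = +0.774597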